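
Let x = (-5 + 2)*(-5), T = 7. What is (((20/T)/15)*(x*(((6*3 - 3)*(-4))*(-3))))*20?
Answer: 72000/7 ≈ 10286.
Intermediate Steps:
x = 15 (x = -3*(-5) = 15)
(((20/T)/15)*(x*(((6*3 - 3)*(-4))*(-3))))*20 = (((20/7)/15)*(15*(((6*3 - 3)*(-4))*(-3))))*20 = (((20*(1/7))*(1/15))*(15*(((18 - 3)*(-4))*(-3))))*20 = (((20/7)*(1/15))*(15*((15*(-4))*(-3))))*20 = (4*(15*(-60*(-3)))/21)*20 = (4*(15*180)/21)*20 = ((4/21)*2700)*20 = (3600/7)*20 = 72000/7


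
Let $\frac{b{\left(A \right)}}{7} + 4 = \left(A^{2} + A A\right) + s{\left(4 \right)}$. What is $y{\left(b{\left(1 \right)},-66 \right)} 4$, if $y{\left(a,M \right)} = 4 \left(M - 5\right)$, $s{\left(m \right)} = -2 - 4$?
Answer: $-1136$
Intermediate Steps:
$s{\left(m \right)} = -6$ ($s{\left(m \right)} = -2 - 4 = -6$)
$b{\left(A \right)} = -70 + 14 A^{2}$ ($b{\left(A \right)} = -28 + 7 \left(\left(A^{2} + A A\right) - 6\right) = -28 + 7 \left(\left(A^{2} + A^{2}\right) - 6\right) = -28 + 7 \left(2 A^{2} - 6\right) = -28 + 7 \left(-6 + 2 A^{2}\right) = -28 + \left(-42 + 14 A^{2}\right) = -70 + 14 A^{2}$)
$y{\left(a,M \right)} = -20 + 4 M$ ($y{\left(a,M \right)} = 4 \left(-5 + M\right) = -20 + 4 M$)
$y{\left(b{\left(1 \right)},-66 \right)} 4 = \left(-20 + 4 \left(-66\right)\right) 4 = \left(-20 - 264\right) 4 = \left(-284\right) 4 = -1136$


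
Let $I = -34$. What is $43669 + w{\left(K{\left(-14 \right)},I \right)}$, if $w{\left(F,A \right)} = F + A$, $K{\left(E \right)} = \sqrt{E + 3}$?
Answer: $43635 + i \sqrt{11} \approx 43635.0 + 3.3166 i$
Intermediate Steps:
$K{\left(E \right)} = \sqrt{3 + E}$
$w{\left(F,A \right)} = A + F$
$43669 + w{\left(K{\left(-14 \right)},I \right)} = 43669 - \left(34 - \sqrt{3 - 14}\right) = 43669 - \left(34 - \sqrt{-11}\right) = 43669 - \left(34 - i \sqrt{11}\right) = 43635 + i \sqrt{11}$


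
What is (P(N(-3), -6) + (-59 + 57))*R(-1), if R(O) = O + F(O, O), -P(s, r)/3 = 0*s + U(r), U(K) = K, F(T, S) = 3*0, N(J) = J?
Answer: -16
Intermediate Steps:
F(T, S) = 0
P(s, r) = -3*r (P(s, r) = -3*(0*s + r) = -3*(0 + r) = -3*r)
R(O) = O (R(O) = O + 0 = O)
(P(N(-3), -6) + (-59 + 57))*R(-1) = (-3*(-6) + (-59 + 57))*(-1) = (18 - 2)*(-1) = 16*(-1) = -16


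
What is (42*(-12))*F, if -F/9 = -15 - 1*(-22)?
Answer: 31752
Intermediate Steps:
F = -63 (F = -9*(-15 - 1*(-22)) = -9*(-15 + 22) = -9*7 = -63)
(42*(-12))*F = (42*(-12))*(-63) = -504*(-63) = 31752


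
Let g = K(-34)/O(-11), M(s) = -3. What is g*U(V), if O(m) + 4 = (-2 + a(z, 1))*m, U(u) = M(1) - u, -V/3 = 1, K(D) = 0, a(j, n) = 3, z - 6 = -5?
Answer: 0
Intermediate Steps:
z = 1 (z = 6 - 5 = 1)
V = -3 (V = -3*1 = -3)
U(u) = -3 - u
O(m) = -4 + m (O(m) = -4 + (-2 + 3)*m = -4 + 1*m = -4 + m)
g = 0 (g = 0/(-4 - 11) = 0/(-15) = 0*(-1/15) = 0)
g*U(V) = 0*(-3 - 1*(-3)) = 0*(-3 + 3) = 0*0 = 0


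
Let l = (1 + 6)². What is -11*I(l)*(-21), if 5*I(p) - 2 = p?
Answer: 11781/5 ≈ 2356.2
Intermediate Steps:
l = 49 (l = 7² = 49)
I(p) = ⅖ + p/5
-11*I(l)*(-21) = -11*(⅖ + (⅕)*49)*(-21) = -11*(⅖ + 49/5)*(-21) = -11*51/5*(-21) = -561/5*(-21) = 11781/5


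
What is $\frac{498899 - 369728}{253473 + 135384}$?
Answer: $\frac{6151}{18517} \approx 0.33218$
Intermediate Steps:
$\frac{498899 - 369728}{253473 + 135384} = \frac{129171}{388857} = 129171 \cdot \frac{1}{388857} = \frac{6151}{18517}$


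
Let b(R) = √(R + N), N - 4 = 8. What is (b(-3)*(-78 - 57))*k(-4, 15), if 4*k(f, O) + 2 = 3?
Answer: -405/4 ≈ -101.25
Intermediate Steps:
N = 12 (N = 4 + 8 = 12)
k(f, O) = ¼ (k(f, O) = -½ + (¼)*3 = -½ + ¾ = ¼)
b(R) = √(12 + R) (b(R) = √(R + 12) = √(12 + R))
(b(-3)*(-78 - 57))*k(-4, 15) = (√(12 - 3)*(-78 - 57))*(¼) = (√9*(-135))*(¼) = (3*(-135))*(¼) = -405*¼ = -405/4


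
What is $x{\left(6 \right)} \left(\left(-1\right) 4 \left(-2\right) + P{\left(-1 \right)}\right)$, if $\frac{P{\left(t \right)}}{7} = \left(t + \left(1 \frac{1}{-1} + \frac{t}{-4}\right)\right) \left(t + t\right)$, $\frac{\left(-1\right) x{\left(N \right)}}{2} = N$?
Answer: $-390$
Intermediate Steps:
$x{\left(N \right)} = - 2 N$
$P{\left(t \right)} = 14 t \left(-1 + \frac{3 t}{4}\right)$ ($P{\left(t \right)} = 7 \left(t + \left(1 \frac{1}{-1} + \frac{t}{-4}\right)\right) \left(t + t\right) = 7 \left(t + \left(1 \left(-1\right) + t \left(- \frac{1}{4}\right)\right)\right) 2 t = 7 \left(t - \left(1 + \frac{t}{4}\right)\right) 2 t = 7 \left(-1 + \frac{3 t}{4}\right) 2 t = 7 \cdot 2 t \left(-1 + \frac{3 t}{4}\right) = 14 t \left(-1 + \frac{3 t}{4}\right)$)
$x{\left(6 \right)} \left(\left(-1\right) 4 \left(-2\right) + P{\left(-1 \right)}\right) = \left(-2\right) 6 \left(\left(-1\right) 4 \left(-2\right) + \frac{7}{2} \left(-1\right) \left(-4 + 3 \left(-1\right)\right)\right) = - 12 \left(\left(-4\right) \left(-2\right) + \frac{7}{2} \left(-1\right) \left(-4 - 3\right)\right) = - 12 \left(8 + \frac{7}{2} \left(-1\right) \left(-7\right)\right) = - 12 \left(8 + \frac{49}{2}\right) = \left(-12\right) \frac{65}{2} = -390$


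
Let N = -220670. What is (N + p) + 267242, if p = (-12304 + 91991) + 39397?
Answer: 165656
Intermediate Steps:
p = 119084 (p = 79687 + 39397 = 119084)
(N + p) + 267242 = (-220670 + 119084) + 267242 = -101586 + 267242 = 165656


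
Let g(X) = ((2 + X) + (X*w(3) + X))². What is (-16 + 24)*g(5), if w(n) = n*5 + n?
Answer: 83232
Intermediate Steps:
w(n) = 6*n (w(n) = 5*n + n = 6*n)
g(X) = (2 + 20*X)² (g(X) = ((2 + X) + (X*(6*3) + X))² = ((2 + X) + (X*18 + X))² = ((2 + X) + (18*X + X))² = ((2 + X) + 19*X)² = (2 + 20*X)²)
(-16 + 24)*g(5) = (-16 + 24)*(4*(1 + 10*5)²) = 8*(4*(1 + 50)²) = 8*(4*51²) = 8*(4*2601) = 8*10404 = 83232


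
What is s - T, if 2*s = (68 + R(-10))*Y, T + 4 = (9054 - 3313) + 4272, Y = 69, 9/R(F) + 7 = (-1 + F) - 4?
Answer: -337793/44 ≈ -7677.1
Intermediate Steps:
R(F) = 9/(-12 + F) (R(F) = 9/(-7 + ((-1 + F) - 4)) = 9/(-7 + (-5 + F)) = 9/(-12 + F))
T = 10009 (T = -4 + ((9054 - 3313) + 4272) = -4 + (5741 + 4272) = -4 + 10013 = 10009)
s = 102603/44 (s = ((68 + 9/(-12 - 10))*69)/2 = ((68 + 9/(-22))*69)/2 = ((68 + 9*(-1/22))*69)/2 = ((68 - 9/22)*69)/2 = ((1487/22)*69)/2 = (½)*(102603/22) = 102603/44 ≈ 2331.9)
s - T = 102603/44 - 1*10009 = 102603/44 - 10009 = -337793/44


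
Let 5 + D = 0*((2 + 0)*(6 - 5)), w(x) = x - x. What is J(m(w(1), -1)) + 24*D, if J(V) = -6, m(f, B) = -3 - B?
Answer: -126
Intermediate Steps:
w(x) = 0
D = -5 (D = -5 + 0*((2 + 0)*(6 - 5)) = -5 + 0*(2*1) = -5 + 0*2 = -5 + 0 = -5)
J(m(w(1), -1)) + 24*D = -6 + 24*(-5) = -6 - 120 = -126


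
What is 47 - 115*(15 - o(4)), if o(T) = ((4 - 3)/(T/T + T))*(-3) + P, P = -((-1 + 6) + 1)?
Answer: -2437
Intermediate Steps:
P = -6 (P = -(5 + 1) = -1*6 = -6)
o(T) = -6 - 3/(1 + T) (o(T) = ((4 - 3)/(T/T + T))*(-3) - 6 = (1/(1 + T))*(-3) - 6 = -3/(1 + T) - 6 = -6 - 3/(1 + T))
47 - 115*(15 - o(4)) = 47 - 115*(15 - 3*(-3 - 2*4)/(1 + 4)) = 47 - 115*(15 - 3*(-3 - 8)/5) = 47 - 115*(15 - 3*(-11)/5) = 47 - 115*(15 - 1*(-33/5)) = 47 - 115*(15 + 33/5) = 47 - 115*108/5 = 47 - 2484 = -2437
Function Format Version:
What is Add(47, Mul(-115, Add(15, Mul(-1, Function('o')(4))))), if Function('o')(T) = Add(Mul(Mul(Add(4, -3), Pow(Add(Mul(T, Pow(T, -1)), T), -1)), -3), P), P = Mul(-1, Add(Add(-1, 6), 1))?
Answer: -2437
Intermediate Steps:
P = -6 (P = Mul(-1, Add(5, 1)) = Mul(-1, 6) = -6)
Function('o')(T) = Add(-6, Mul(-3, Pow(Add(1, T), -1))) (Function('o')(T) = Add(Mul(Mul(Add(4, -3), Pow(Add(Mul(T, Pow(T, -1)), T), -1)), -3), -6) = Add(Mul(Mul(1, Pow(Add(1, T), -1)), -3), -6) = Add(Mul(Pow(Add(1, T), -1), -3), -6) = Add(Mul(-3, Pow(Add(1, T), -1)), -6) = Add(-6, Mul(-3, Pow(Add(1, T), -1))))
Add(47, Mul(-115, Add(15, Mul(-1, Function('o')(4))))) = Add(47, Mul(-115, Add(15, Mul(-1, Mul(3, Pow(Add(1, 4), -1), Add(-3, Mul(-2, 4))))))) = Add(47, Mul(-115, Add(15, Mul(-1, Mul(3, Pow(5, -1), Add(-3, -8)))))) = Add(47, Mul(-115, Add(15, Mul(-1, Mul(3, Rational(1, 5), -11))))) = Add(47, Mul(-115, Add(15, Mul(-1, Rational(-33, 5))))) = Add(47, Mul(-115, Add(15, Rational(33, 5)))) = Add(47, Mul(-115, Rational(108, 5))) = Add(47, -2484) = -2437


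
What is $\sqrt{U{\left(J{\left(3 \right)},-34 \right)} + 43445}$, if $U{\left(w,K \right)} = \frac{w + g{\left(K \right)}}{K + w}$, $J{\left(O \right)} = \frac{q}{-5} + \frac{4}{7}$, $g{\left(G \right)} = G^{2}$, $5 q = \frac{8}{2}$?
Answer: $\frac{\sqrt{374968403191}}{2939} \approx 208.35$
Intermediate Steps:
$q = \frac{4}{5}$ ($q = \frac{8 \cdot \frac{1}{2}}{5} = \frac{1}{5} \cdot 4 = \frac{4}{5} \approx 0.8$)
$J{\left(O \right)} = \frac{72}{175}$ ($J{\left(O \right)} = \frac{4}{5 \left(-5\right)} + \frac{4}{7} = \frac{4}{5} \left(- \frac{1}{5}\right) + 4 \cdot \frac{1}{7} = - \frac{4}{25} + \frac{4}{7} = \frac{72}{175}$)
$U{\left(w,K \right)} = \frac{w + K^{2}}{K + w}$
$\sqrt{U{\left(J{\left(3 \right)},-34 \right)} + 43445} = \sqrt{\frac{\frac{72}{175} + \left(-34\right)^{2}}{-34 + \frac{72}{175}} + 43445} = \sqrt{\frac{\frac{72}{175} + 1156}{- \frac{5878}{175}} + 43445} = \sqrt{\left(- \frac{175}{5878}\right) \frac{202372}{175} + 43445} = \sqrt{- \frac{101186}{2939} + 43445} = \sqrt{\frac{127583669}{2939}} = \frac{\sqrt{374968403191}}{2939}$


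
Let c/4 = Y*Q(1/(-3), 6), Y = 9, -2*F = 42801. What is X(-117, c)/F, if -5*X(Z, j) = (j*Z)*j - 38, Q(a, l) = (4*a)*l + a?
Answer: -21060076/214005 ≈ -98.409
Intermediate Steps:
F = -42801/2 (F = -1/2*42801 = -42801/2 ≈ -21401.)
Q(a, l) = a + 4*a*l (Q(a, l) = 4*a*l + a = a + 4*a*l)
c = -300 (c = 4*(9*((1/(-3))*(1 + 4*6))) = 4*(9*((1*(-1/3))*(1 + 24))) = 4*(9*(-1/3*25)) = 4*(9*(-25/3)) = 4*(-75) = -300)
X(Z, j) = 38/5 - Z*j**2/5 (X(Z, j) = -((j*Z)*j - 38)/5 = -((Z*j)*j - 38)/5 = -(Z*j**2 - 38)/5 = -(-38 + Z*j**2)/5 = 38/5 - Z*j**2/5)
X(-117, c)/F = (38/5 - 1/5*(-117)*(-300)**2)/(-42801/2) = (38/5 - 1/5*(-117)*90000)*(-2/42801) = (38/5 + 2106000)*(-2/42801) = (10530038/5)*(-2/42801) = -21060076/214005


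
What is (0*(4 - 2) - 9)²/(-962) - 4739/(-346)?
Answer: 1132723/83213 ≈ 13.612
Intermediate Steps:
(0*(4 - 2) - 9)²/(-962) - 4739/(-346) = (0*2 - 9)²*(-1/962) - 4739*(-1/346) = (0 - 9)²*(-1/962) + 4739/346 = (-9)²*(-1/962) + 4739/346 = 81*(-1/962) + 4739/346 = -81/962 + 4739/346 = 1132723/83213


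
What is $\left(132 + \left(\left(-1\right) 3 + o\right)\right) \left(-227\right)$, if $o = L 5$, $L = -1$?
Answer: $-28148$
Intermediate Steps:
$o = -5$ ($o = \left(-1\right) 5 = -5$)
$\left(132 + \left(\left(-1\right) 3 + o\right)\right) \left(-227\right) = \left(132 - 8\right) \left(-227\right) = 124 \left(-227\right) = -28148$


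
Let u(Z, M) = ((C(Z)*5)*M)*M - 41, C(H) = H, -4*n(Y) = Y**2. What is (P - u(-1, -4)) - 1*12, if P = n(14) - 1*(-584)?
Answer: 644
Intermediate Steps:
n(Y) = -Y**2/4
P = 535 (P = -1/4*14**2 - 1*(-584) = -1/4*196 + 584 = -49 + 584 = 535)
u(Z, M) = -41 + 5*Z*M**2 (u(Z, M) = ((Z*5)*M)*M - 41 = ((5*Z)*M)*M - 41 = (5*M*Z)*M - 41 = 5*Z*M**2 - 41 = -41 + 5*Z*M**2)
(P - u(-1, -4)) - 1*12 = (535 - (-41 + 5*(-1)*(-4)**2)) - 1*12 = (535 - (-41 + 5*(-1)*16)) - 12 = (535 - (-41 - 80)) - 12 = (535 - 1*(-121)) - 12 = (535 + 121) - 12 = 656 - 12 = 644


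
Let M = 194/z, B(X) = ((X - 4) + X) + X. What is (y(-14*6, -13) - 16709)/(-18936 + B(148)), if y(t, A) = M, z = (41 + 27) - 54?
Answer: 58433/64736 ≈ 0.90264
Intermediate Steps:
z = 14 (z = 68 - 54 = 14)
B(X) = -4 + 3*X (B(X) = ((-4 + X) + X) + X = (-4 + 2*X) + X = -4 + 3*X)
M = 97/7 (M = 194/14 = 194*(1/14) = 97/7 ≈ 13.857)
y(t, A) = 97/7
(y(-14*6, -13) - 16709)/(-18936 + B(148)) = (97/7 - 16709)/(-18936 + (-4 + 3*148)) = -116866/(7*(-18936 + (-4 + 444))) = -116866/(7*(-18936 + 440)) = -116866/7/(-18496) = -116866/7*(-1/18496) = 58433/64736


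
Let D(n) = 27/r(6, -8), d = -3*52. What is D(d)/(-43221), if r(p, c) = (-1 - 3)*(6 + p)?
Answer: 3/230512 ≈ 1.3015e-5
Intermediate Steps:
d = -156
r(p, c) = -24 - 4*p (r(p, c) = -4*(6 + p) = -24 - 4*p)
D(n) = -9/16 (D(n) = 27/(-24 - 4*6) = 27/(-24 - 24) = 27/(-48) = 27*(-1/48) = -9/16)
D(d)/(-43221) = -9/16/(-43221) = -9/16*(-1/43221) = 3/230512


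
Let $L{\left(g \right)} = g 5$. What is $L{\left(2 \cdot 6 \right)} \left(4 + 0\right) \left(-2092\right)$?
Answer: $-502080$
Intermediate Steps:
$L{\left(g \right)} = 5 g$
$L{\left(2 \cdot 6 \right)} \left(4 + 0\right) \left(-2092\right) = 5 \cdot 2 \cdot 6 \left(4 + 0\right) \left(-2092\right) = 5 \cdot 12 \cdot 4 \left(-2092\right) = 60 \cdot 4 \left(-2092\right) = 240 \left(-2092\right) = -502080$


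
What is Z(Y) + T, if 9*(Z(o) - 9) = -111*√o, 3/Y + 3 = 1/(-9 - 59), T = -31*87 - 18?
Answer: -2706 - 74*I*√10455/615 ≈ -2706.0 - 12.303*I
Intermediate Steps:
T = -2715 (T = -2697 - 18 = -2715)
Y = -204/205 (Y = 3/(-3 + 1/(-9 - 59)) = 3/(-3 + 1/(-68)) = 3/(-3 - 1/68) = 3/(-205/68) = 3*(-68/205) = -204/205 ≈ -0.99512)
Z(o) = 9 - 37*√o/3 (Z(o) = 9 + (-111*√o)/9 = 9 - 37*√o/3)
Z(Y) + T = (9 - 74*I*√10455/615) - 2715 = -2706 - 74*I*√10455/615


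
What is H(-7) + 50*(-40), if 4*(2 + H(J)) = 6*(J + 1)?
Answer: -2011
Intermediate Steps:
H(J) = -1/2 + 3*J/2 (H(J) = -2 + (6*(J + 1))/4 = -2 + (6*(1 + J))/4 = -2 + (6 + 6*J)/4 = -2 + (3/2 + 3*J/2) = -1/2 + 3*J/2)
H(-7) + 50*(-40) = (-1/2 + (3/2)*(-7)) + 50*(-40) = (-1/2 - 21/2) - 2000 = -11 - 2000 = -2011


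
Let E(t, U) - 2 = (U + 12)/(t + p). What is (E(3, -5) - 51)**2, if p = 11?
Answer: 9409/4 ≈ 2352.3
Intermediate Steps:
E(t, U) = 2 + (12 + U)/(11 + t) (E(t, U) = 2 + (U + 12)/(t + 11) = 2 + (12 + U)/(11 + t))
(E(3, -5) - 51)**2 = ((34 - 5 + 2*3)/(11 + 3) - 51)**2 = ((34 - 5 + 6)/14 - 51)**2 = ((1/14)*35 - 51)**2 = (5/2 - 51)**2 = (-97/2)**2 = 9409/4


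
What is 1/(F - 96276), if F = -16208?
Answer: -1/112484 ≈ -8.8902e-6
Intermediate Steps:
1/(F - 96276) = 1/(-16208 - 96276) = 1/(-112484) = -1/112484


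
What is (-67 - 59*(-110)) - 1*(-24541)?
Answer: 30964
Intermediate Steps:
(-67 - 59*(-110)) - 1*(-24541) = (-67 + 6490) + 24541 = 6423 + 24541 = 30964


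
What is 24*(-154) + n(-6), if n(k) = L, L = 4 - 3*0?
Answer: -3692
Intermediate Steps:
L = 4 (L = 4 - 1*0 = 4 + 0 = 4)
n(k) = 4
24*(-154) + n(-6) = 24*(-154) + 4 = -3696 + 4 = -3692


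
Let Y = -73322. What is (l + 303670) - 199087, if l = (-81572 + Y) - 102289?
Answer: -152600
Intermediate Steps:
l = -257183 (l = (-81572 - 73322) - 102289 = -154894 - 102289 = -257183)
(l + 303670) - 199087 = (-257183 + 303670) - 199087 = 46487 - 199087 = -152600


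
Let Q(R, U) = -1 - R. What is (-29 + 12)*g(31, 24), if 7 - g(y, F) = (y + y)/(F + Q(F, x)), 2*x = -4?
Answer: -1173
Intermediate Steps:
x = -2 (x = (1/2)*(-4) = -2)
g(y, F) = 7 + 2*y (g(y, F) = 7 - (y + y)/(F + (-1 - F)) = 7 - 2*y/(-1) = 7 - 2*y*(-1) = 7 - (-2)*y = 7 + 2*y)
(-29 + 12)*g(31, 24) = (-29 + 12)*(7 + 2*31) = -17*(7 + 62) = -17*69 = -1173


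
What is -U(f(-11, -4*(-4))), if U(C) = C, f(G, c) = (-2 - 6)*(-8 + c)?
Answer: 64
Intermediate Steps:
f(G, c) = 64 - 8*c (f(G, c) = -8*(-8 + c) = 64 - 8*c)
-U(f(-11, -4*(-4))) = -(64 - (-32)*(-4)) = -(64 - 8*16) = -(64 - 128) = -1*(-64) = 64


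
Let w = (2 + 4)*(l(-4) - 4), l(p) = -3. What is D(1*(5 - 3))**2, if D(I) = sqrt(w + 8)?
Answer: -34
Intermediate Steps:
w = -42 (w = (2 + 4)*(-3 - 4) = 6*(-7) = -42)
D(I) = I*sqrt(34) (D(I) = sqrt(-42 + 8) = sqrt(-34) = I*sqrt(34))
D(1*(5 - 3))**2 = (I*sqrt(34))**2 = -34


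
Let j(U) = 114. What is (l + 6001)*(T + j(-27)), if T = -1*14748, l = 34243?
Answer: -588930696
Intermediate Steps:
T = -14748
(l + 6001)*(T + j(-27)) = (34243 + 6001)*(-14748 + 114) = 40244*(-14634) = -588930696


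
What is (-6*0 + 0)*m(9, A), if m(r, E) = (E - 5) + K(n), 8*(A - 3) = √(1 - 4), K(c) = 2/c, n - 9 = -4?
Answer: 0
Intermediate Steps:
n = 5 (n = 9 - 4 = 5)
A = 3 + I*√3/8 (A = 3 + √(1 - 4)/8 = 3 + √(-3)/8 = 3 + (I*√3)/8 = 3 + I*√3/8 ≈ 3.0 + 0.21651*I)
m(r, E) = -23/5 + E (m(r, E) = (E - 5) + 2/5 = (-5 + E) + 2*(⅕) = (-5 + E) + ⅖ = -23/5 + E)
(-6*0 + 0)*m(9, A) = (-6*0 + 0)*(-23/5 + (3 + I*√3/8)) = (0 + 0)*(-8/5 + I*√3/8) = 0*(-8/5 + I*√3/8) = 0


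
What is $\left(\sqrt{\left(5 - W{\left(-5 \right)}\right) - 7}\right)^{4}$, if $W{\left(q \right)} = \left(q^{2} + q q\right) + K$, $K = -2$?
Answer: $2500$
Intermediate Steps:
$W{\left(q \right)} = -2 + 2 q^{2}$ ($W{\left(q \right)} = \left(q^{2} + q q\right) - 2 = \left(q^{2} + q^{2}\right) - 2 = 2 q^{2} - 2 = -2 + 2 q^{2}$)
$\left(\sqrt{\left(5 - W{\left(-5 \right)}\right) - 7}\right)^{4} = \left(\sqrt{\left(5 - \left(-2 + 2 \left(-5\right)^{2}\right)\right) - 7}\right)^{4} = \left(\sqrt{\left(5 - \left(-2 + 2 \cdot 25\right)\right) - 7}\right)^{4} = \left(\sqrt{\left(5 - \left(-2 + 50\right)\right) - 7}\right)^{4} = \left(\sqrt{\left(5 - 48\right) - 7}\right)^{4} = \left(\sqrt{-43 - 7}\right)^{4} = \left(\sqrt{-50}\right)^{4} = \left(5 i \sqrt{2}\right)^{4} = 2500$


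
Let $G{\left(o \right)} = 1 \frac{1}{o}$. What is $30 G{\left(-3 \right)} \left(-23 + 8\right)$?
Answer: $150$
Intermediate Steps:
$G{\left(o \right)} = \frac{1}{o}$
$30 G{\left(-3 \right)} \left(-23 + 8\right) = \frac{30}{-3} \left(-23 + 8\right) = 30 \left(- \frac{1}{3}\right) \left(-15\right) = \left(-10\right) \left(-15\right) = 150$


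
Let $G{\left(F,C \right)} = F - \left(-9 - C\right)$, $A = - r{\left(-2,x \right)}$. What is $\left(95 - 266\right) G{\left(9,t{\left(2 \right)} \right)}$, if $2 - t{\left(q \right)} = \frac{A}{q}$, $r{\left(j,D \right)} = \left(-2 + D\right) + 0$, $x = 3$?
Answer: $- \frac{7011}{2} \approx -3505.5$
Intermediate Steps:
$r{\left(j,D \right)} = -2 + D$
$A = -1$ ($A = - (-2 + 3) = \left(-1\right) 1 = -1$)
$t{\left(q \right)} = 2 + \frac{1}{q}$ ($t{\left(q \right)} = 2 - - \frac{1}{q} = 2 + \frac{1}{q}$)
$G{\left(F,C \right)} = 9 + C + F$ ($G{\left(F,C \right)} = F + \left(9 + C\right) = 9 + C + F$)
$\left(95 - 266\right) G{\left(9,t{\left(2 \right)} \right)} = \left(95 - 266\right) \left(9 + \left(2 + \frac{1}{2}\right) + 9\right) = - 171 \left(9 + \left(2 + \frac{1}{2}\right) + 9\right) = - 171 \left(9 + \frac{5}{2} + 9\right) = \left(-171\right) \frac{41}{2} = - \frac{7011}{2}$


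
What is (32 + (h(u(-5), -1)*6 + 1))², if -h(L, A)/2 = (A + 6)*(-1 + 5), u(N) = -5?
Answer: 42849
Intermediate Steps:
h(L, A) = -48 - 8*A (h(L, A) = -2*(A + 6)*(-1 + 5) = -2*(6 + A)*4 = -2*(24 + 4*A) = -48 - 8*A)
(32 + (h(u(-5), -1)*6 + 1))² = (32 + ((-48 - 8*(-1))*6 + 1))² = (32 + ((-48 + 8)*6 + 1))² = (32 + (-40*6 + 1))² = (32 + (-240 + 1))² = (32 - 239)² = (-207)² = 42849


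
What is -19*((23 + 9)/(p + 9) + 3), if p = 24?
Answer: -2489/33 ≈ -75.424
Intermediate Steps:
-19*((23 + 9)/(p + 9) + 3) = -19*((23 + 9)/(24 + 9) + 3) = -19*(32/33 + 3) = -19*131/33 = -2489/33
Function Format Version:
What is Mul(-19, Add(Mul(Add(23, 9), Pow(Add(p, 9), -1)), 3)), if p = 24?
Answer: Rational(-2489, 33) ≈ -75.424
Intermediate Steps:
Mul(-19, Add(Mul(Add(23, 9), Pow(Add(p, 9), -1)), 3)) = Mul(-19, Add(Mul(Add(23, 9), Pow(Add(24, 9), -1)), 3)) = Mul(-19, Add(Mul(32, Pow(33, -1)), 3)) = Mul(-19, Add(Mul(32, Rational(1, 33)), 3)) = Mul(-19, Add(Rational(32, 33), 3)) = Mul(-19, Rational(131, 33)) = Rational(-2489, 33)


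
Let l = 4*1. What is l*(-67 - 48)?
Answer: -460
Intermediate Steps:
l = 4
l*(-67 - 48) = 4*(-67 - 48) = 4*(-115) = -460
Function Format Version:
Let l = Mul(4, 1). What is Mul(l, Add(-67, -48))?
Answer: -460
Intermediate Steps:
l = 4
Mul(l, Add(-67, -48)) = Mul(4, Add(-67, -48)) = Mul(4, -115) = -460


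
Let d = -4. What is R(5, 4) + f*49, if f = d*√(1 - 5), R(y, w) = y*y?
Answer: 25 - 392*I ≈ 25.0 - 392.0*I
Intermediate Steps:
R(y, w) = y²
f = -8*I (f = -4*√(1 - 5) = -8*I ≈ -8.0*I)
R(5, 4) + f*49 = 5² - 8*I*49 = 25 - 392*I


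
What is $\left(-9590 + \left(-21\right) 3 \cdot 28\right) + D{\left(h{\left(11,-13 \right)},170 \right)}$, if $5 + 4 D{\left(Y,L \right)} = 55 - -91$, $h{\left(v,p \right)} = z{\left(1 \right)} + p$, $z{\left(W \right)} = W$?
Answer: $- \frac{45275}{4} \approx -11319.0$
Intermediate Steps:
$h{\left(v,p \right)} = 1 + p$
$D{\left(Y,L \right)} = \frac{141}{4}$ ($D{\left(Y,L \right)} = - \frac{5}{4} + \frac{55 - -91}{4} = - \frac{5}{4} + \frac{55 + 91}{4} = - \frac{5}{4} + \frac{1}{4} \cdot 146 = - \frac{5}{4} + \frac{73}{2} = \frac{141}{4}$)
$\left(-9590 + \left(-21\right) 3 \cdot 28\right) + D{\left(h{\left(11,-13 \right)},170 \right)} = \left(-9590 + \left(-21\right) 3 \cdot 28\right) + \frac{141}{4} = \left(-9590 - 1764\right) + \frac{141}{4} = -11354 + \frac{141}{4} = - \frac{45275}{4}$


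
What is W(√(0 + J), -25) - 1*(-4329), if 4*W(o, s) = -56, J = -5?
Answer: 4315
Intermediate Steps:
W(o, s) = -14 (W(o, s) = (¼)*(-56) = -14)
W(√(0 + J), -25) - 1*(-4329) = -14 - 1*(-4329) = -14 + 4329 = 4315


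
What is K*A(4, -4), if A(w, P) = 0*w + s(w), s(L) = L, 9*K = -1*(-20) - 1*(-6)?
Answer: 104/9 ≈ 11.556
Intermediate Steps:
K = 26/9 (K = (-1*(-20) - 1*(-6))/9 = (20 + 6)/9 = (⅑)*26 = 26/9 ≈ 2.8889)
A(w, P) = w (A(w, P) = 0*w + w = 0 + w = w)
K*A(4, -4) = (26/9)*4 = 104/9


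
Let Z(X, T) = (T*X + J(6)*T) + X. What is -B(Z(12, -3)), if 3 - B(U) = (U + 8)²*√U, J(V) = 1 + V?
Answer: -3 + 4107*I*√5 ≈ -3.0 + 9183.5*I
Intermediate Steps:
Z(X, T) = X + 7*T + T*X (Z(X, T) = (T*X + (1 + 6)*T) + X = (T*X + 7*T) + X = (7*T + T*X) + X = X + 7*T + T*X)
B(U) = 3 - √U*(8 + U)² (B(U) = 3 - (U + 8)²*√U = 3 - (8 + U)²*√U = 3 - √U*(8 + U)²)
-B(Z(12, -3)) = -(3 - √(12 + 7*(-3) - 3*12)*(8 + (12 + 7*(-3) - 3*12))²) = -(3 - √(12 - 21 - 36)*(8 + (12 - 21 - 36))²) = -(3 - √(-45)*(8 - 45)²) = -(3 - 1*3*I*√5*(-37)²) = -(3 - 1*3*I*√5*1369) = -(3 - 4107*I*√5) = -3 + 4107*I*√5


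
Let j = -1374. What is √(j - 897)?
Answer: I*√2271 ≈ 47.655*I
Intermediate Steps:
√(j - 897) = √(-1374 - 897) = √(-2271) = I*√2271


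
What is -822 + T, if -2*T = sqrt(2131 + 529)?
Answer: -822 - sqrt(665) ≈ -847.79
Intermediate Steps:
T = -sqrt(665) (T = -sqrt(2131 + 529)/2 = -sqrt(665) ≈ -25.788)
-822 + T = -822 - sqrt(665)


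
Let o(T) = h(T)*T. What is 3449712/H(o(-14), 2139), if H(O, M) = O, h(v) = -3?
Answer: 82136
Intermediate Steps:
o(T) = -3*T
3449712/H(o(-14), 2139) = 3449712/((-3*(-14))) = 3449712/42 = 3449712*(1/42) = 82136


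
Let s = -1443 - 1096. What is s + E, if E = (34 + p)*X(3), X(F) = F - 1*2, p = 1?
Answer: -2504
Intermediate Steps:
X(F) = -2 + F (X(F) = F - 2 = -2 + F)
E = 35 (E = (34 + 1)*(-2 + 3) = 35*1 = 35)
s = -2539
s + E = -2539 + 35 = -2504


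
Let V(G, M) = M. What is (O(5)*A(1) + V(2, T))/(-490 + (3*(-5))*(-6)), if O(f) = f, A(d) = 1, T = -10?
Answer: 1/80 ≈ 0.012500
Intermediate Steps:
(O(5)*A(1) + V(2, T))/(-490 + (3*(-5))*(-6)) = (5*1 - 10)/(-490 + (3*(-5))*(-6)) = (5 - 10)/(-490 - 15*(-6)) = -5/(-490 + 90) = -5/(-400) = -5*(-1/400) = 1/80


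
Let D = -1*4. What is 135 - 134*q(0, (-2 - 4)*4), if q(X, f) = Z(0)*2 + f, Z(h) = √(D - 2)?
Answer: 3351 - 268*I*√6 ≈ 3351.0 - 656.46*I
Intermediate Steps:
D = -4
Z(h) = I*√6 (Z(h) = √(-4 - 2) = √(-6) = I*√6)
q(X, f) = f + 2*I*√6 (q(X, f) = (I*√6)*2 + f = 2*I*√6 + f = f + 2*I*√6)
135 - 134*q(0, (-2 - 4)*4) = 135 - 134*((-2 - 4)*4 + 2*I*√6) = 135 - 134*(-6*4 + 2*I*√6) = 135 - 134*(-24 + 2*I*√6) = 135 + (3216 - 268*I*√6) = 3351 - 268*I*√6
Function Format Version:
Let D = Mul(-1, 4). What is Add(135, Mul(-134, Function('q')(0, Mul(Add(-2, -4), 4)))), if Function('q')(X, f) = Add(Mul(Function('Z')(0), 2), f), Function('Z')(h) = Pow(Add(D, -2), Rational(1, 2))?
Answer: Add(3351, Mul(-268, I, Pow(6, Rational(1, 2)))) ≈ Add(3351.0, Mul(-656.46, I))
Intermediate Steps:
D = -4
Function('Z')(h) = Mul(I, Pow(6, Rational(1, 2))) (Function('Z')(h) = Pow(Add(-4, -2), Rational(1, 2)) = Pow(-6, Rational(1, 2)) = Mul(I, Pow(6, Rational(1, 2))))
Function('q')(X, f) = Add(f, Mul(2, I, Pow(6, Rational(1, 2)))) (Function('q')(X, f) = Add(Mul(Mul(I, Pow(6, Rational(1, 2))), 2), f) = Add(Mul(2, I, Pow(6, Rational(1, 2))), f) = Add(f, Mul(2, I, Pow(6, Rational(1, 2)))))
Add(135, Mul(-134, Function('q')(0, Mul(Add(-2, -4), 4)))) = Add(135, Mul(-134, Add(Mul(Add(-2, -4), 4), Mul(2, I, Pow(6, Rational(1, 2)))))) = Add(135, Mul(-134, Add(Mul(-6, 4), Mul(2, I, Pow(6, Rational(1, 2)))))) = Add(135, Mul(-134, Add(-24, Mul(2, I, Pow(6, Rational(1, 2)))))) = Add(135, Add(3216, Mul(-268, I, Pow(6, Rational(1, 2))))) = Add(3351, Mul(-268, I, Pow(6, Rational(1, 2))))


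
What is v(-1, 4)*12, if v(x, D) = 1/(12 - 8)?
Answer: 3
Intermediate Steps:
v(x, D) = ¼ (v(x, D) = 1/4 = ¼)
v(-1, 4)*12 = (¼)*12 = 3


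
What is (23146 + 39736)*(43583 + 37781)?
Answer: 5116331048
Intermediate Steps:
(23146 + 39736)*(43583 + 37781) = 62882*81364 = 5116331048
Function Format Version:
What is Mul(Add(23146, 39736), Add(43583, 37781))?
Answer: 5116331048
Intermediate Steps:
Mul(Add(23146, 39736), Add(43583, 37781)) = Mul(62882, 81364) = 5116331048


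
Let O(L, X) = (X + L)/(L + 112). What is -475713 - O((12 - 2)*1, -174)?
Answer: -29018411/61 ≈ -4.7571e+5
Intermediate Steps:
O(L, X) = (L + X)/(112 + L)
-475713 - O((12 - 2)*1, -174) = -475713 - ((12 - 2)*1 - 174)/(112 + (12 - 2)*1) = -475713 - (10*1 - 174)/(112 + 10*1) = -475713 - (10 - 174)/(112 + 10) = -475713 - (-164)/122 = -475713 - 1*(-82/61) = -475713 + 82/61 = -29018411/61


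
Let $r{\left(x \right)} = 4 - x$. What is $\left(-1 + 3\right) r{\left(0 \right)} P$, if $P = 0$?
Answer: $0$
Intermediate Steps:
$\left(-1 + 3\right) r{\left(0 \right)} P = \left(-1 + 3\right) \left(4 - 0\right) 0 = 2 \left(4 + 0\right) 0 = 2 \cdot 4 \cdot 0 = 8 \cdot 0 = 0$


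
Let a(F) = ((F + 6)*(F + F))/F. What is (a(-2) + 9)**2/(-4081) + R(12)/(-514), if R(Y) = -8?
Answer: -57949/1048817 ≈ -0.055252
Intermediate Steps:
a(F) = 12 + 2*F (a(F) = ((6 + F)*(2*F))/F = (2*F*(6 + F))/F = 12 + 2*F)
(a(-2) + 9)**2/(-4081) + R(12)/(-514) = ((12 + 2*(-2)) + 9)**2/(-4081) - 8/(-514) = ((12 - 4) + 9)**2*(-1/4081) - 8*(-1/514) = (8 + 9)**2*(-1/4081) + 4/257 = 17**2*(-1/4081) + 4/257 = 289*(-1/4081) + 4/257 = -289/4081 + 4/257 = -57949/1048817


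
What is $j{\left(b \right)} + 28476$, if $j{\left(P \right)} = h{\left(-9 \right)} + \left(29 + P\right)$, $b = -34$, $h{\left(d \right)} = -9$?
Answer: $28462$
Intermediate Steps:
$j{\left(P \right)} = 20 + P$ ($j{\left(P \right)} = -9 + \left(29 + P\right) = 20 + P$)
$j{\left(b \right)} + 28476 = \left(20 - 34\right) + 28476 = -14 + 28476 = 28462$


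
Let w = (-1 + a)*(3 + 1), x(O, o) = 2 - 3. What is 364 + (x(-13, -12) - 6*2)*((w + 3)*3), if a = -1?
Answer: 559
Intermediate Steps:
x(O, o) = -1
w = -8 (w = (-1 - 1)*(3 + 1) = -2*4 = -8)
364 + (x(-13, -12) - 6*2)*((w + 3)*3) = 364 + (-1 - 6*2)*((-8 + 3)*3) = 364 + (-1 - 12)*(-5*3) = 364 - 13*(-15) = 364 + 195 = 559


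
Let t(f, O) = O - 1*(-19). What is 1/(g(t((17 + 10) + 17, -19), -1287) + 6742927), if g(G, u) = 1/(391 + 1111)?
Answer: 1502/10127876355 ≈ 1.4830e-7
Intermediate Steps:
t(f, O) = 19 + O (t(f, O) = O + 19 = 19 + O)
g(G, u) = 1/1502
1/(g(t((17 + 10) + 17, -19), -1287) + 6742927) = 1/(1/1502 + 6742927) = 1/(10127876355/1502) = 1502/10127876355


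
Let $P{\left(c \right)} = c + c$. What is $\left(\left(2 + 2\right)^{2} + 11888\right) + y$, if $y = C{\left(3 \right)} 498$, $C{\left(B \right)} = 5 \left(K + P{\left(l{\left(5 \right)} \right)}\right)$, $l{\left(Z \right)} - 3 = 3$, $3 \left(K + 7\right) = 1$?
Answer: $25184$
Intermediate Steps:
$K = - \frac{20}{3}$ ($K = -7 + \frac{1}{3} \cdot 1 = -7 + \frac{1}{3} = - \frac{20}{3} \approx -6.6667$)
$l{\left(Z \right)} = 6$ ($l{\left(Z \right)} = 3 + 3 = 6$)
$P{\left(c \right)} = 2 c$
$C{\left(B \right)} = \frac{80}{3}$ ($C{\left(B \right)} = 5 \left(- \frac{20}{3} + 2 \cdot 6\right) = 5 \left(- \frac{20}{3} + 12\right) = 5 \cdot \frac{16}{3} = \frac{80}{3}$)
$y = 13280$ ($y = \frac{80}{3} \cdot 498 = 13280$)
$\left(\left(2 + 2\right)^{2} + 11888\right) + y = \left(\left(2 + 2\right)^{2} + 11888\right) + 13280 = \left(4^{2} + 11888\right) + 13280 = \left(16 + 11888\right) + 13280 = 11904 + 13280 = 25184$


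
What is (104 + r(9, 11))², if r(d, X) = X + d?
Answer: 15376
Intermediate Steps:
(104 + r(9, 11))² = (104 + (11 + 9))² = (104 + 20)² = 124² = 15376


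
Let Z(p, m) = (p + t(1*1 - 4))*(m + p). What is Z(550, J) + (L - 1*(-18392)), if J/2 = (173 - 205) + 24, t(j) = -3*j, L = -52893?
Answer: 264005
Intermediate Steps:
J = -16 (J = 2*((173 - 205) + 24) = 2*(-32 + 24) = 2*(-8) = -16)
Z(p, m) = (9 + p)*(m + p) (Z(p, m) = (p - 3*(1*1 - 4))*(m + p) = (p - 3*(1 - 4))*(m + p) = (p - 3*(-3))*(m + p) = (p + 9)*(m + p) = (9 + p)*(m + p))
Z(550, J) + (L - 1*(-18392)) = (550² + 9*(-16) + 9*550 - 16*550) + (-52893 - 1*(-18392)) = (302500 - 144 + 4950 - 8800) + (-52893 + 18392) = 298506 - 34501 = 264005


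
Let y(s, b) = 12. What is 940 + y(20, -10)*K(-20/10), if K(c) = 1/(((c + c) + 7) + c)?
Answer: 952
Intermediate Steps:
K(c) = 1/(7 + 3*c) (K(c) = 1/((2*c + 7) + c) = 1/((7 + 2*c) + c) = 1/(7 + 3*c))
940 + y(20, -10)*K(-20/10) = 940 + 12/(7 + 3*(-20/10)) = 940 + 12/(7 + 3*(-20*⅒)) = 940 + 12/(7 + 3*(-2)) = 940 + 12/(7 - 6) = 940 + 12/1 = 940 + 12*1 = 940 + 12 = 952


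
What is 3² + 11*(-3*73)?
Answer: -2400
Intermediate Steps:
3² + 11*(-3*73) = 9 + 11*(-219) = 9 - 2409 = -2400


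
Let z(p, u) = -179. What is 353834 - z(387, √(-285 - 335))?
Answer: 354013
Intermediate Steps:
353834 - z(387, √(-285 - 335)) = 353834 - 1*(-179) = 353834 + 179 = 354013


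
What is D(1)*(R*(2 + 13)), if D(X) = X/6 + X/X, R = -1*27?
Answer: -945/2 ≈ -472.50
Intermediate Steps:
R = -27
D(X) = 1 + X/6 (D(X) = X*(⅙) + 1 = X/6 + 1 = 1 + X/6)
D(1)*(R*(2 + 13)) = (1 + (⅙)*1)*(-27*(2 + 13)) = (1 + ⅙)*(-27*15) = (7/6)*(-405) = -945/2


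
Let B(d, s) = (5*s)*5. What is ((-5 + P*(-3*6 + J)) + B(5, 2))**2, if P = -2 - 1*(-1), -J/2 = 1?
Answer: 4225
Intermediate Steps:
J = -2 (J = -2*1 = -2)
B(d, s) = 25*s
P = -1 (P = -2 + 1 = -1)
((-5 + P*(-3*6 + J)) + B(5, 2))**2 = ((-5 - (-3*6 - 2)) + 25*2)**2 = ((-5 - (-18 - 2)) + 50)**2 = ((-5 - 1*(-20)) + 50)**2 = ((-5 + 20) + 50)**2 = (15 + 50)**2 = 65**2 = 4225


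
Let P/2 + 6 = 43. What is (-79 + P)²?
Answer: 25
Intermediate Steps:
P = 74 (P = -12 + 2*43 = -12 + 86 = 74)
(-79 + P)² = (-79 + 74)² = (-5)² = 25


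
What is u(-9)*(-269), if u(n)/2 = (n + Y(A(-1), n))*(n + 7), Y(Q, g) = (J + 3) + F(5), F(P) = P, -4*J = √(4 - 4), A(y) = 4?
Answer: -1076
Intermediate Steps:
J = 0 (J = -√(4 - 4)/4 = -√0/4 = -¼*0 = 0)
Y(Q, g) = 8 (Y(Q, g) = (0 + 3) + 5 = 3 + 5 = 8)
u(n) = 2*(7 + n)*(8 + n) (u(n) = 2*((n + 8)*(n + 7)) = 2*((8 + n)*(7 + n)) = 2*((7 + n)*(8 + n)) = 2*(7 + n)*(8 + n))
u(-9)*(-269) = (112 + 2*(-9)² + 30*(-9))*(-269) = (112 + 2*81 - 270)*(-269) = (112 + 162 - 270)*(-269) = 4*(-269) = -1076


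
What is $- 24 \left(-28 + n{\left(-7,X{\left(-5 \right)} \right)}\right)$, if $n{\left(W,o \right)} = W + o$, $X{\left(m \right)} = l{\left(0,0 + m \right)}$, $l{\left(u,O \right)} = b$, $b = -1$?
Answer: $864$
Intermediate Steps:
$l{\left(u,O \right)} = -1$
$X{\left(m \right)} = -1$
$- 24 \left(-28 + n{\left(-7,X{\left(-5 \right)} \right)}\right) = - 24 \left(-28 - 8\right) = \left(-24\right) \left(-36\right) = 864$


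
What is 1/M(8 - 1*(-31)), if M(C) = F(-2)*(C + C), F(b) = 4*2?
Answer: 1/624 ≈ 0.0016026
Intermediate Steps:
F(b) = 8
M(C) = 16*C (M(C) = 8*(C + C) = 8*(2*C) = 16*C)
1/M(8 - 1*(-31)) = 1/(16*(8 - 1*(-31))) = 1/(16*(8 + 31)) = 1/(16*39) = 1/624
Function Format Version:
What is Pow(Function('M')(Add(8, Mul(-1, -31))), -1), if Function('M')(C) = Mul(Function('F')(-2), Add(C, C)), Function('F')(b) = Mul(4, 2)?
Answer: Rational(1, 624) ≈ 0.0016026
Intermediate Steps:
Function('F')(b) = 8
Function('M')(C) = Mul(16, C) (Function('M')(C) = Mul(8, Add(C, C)) = Mul(8, Mul(2, C)) = Mul(16, C))
Pow(Function('M')(Add(8, Mul(-1, -31))), -1) = Pow(Mul(16, Add(8, Mul(-1, -31))), -1) = Pow(Mul(16, Add(8, 31)), -1) = Pow(Mul(16, 39), -1) = Pow(624, -1) = Rational(1, 624)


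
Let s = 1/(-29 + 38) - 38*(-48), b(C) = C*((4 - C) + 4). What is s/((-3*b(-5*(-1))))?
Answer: -16417/405 ≈ -40.536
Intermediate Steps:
b(C) = C*(8 - C)
s = 16417/9 (s = 1/9 + 1824 = 16417/9 ≈ 1824.1)
s/((-3*b(-5*(-1)))) = 16417/(9*((-3*(-5*(-1))*(8 - (-5)*(-1))))) = 16417/(9*((-15*(8 - 1*5)))) = 16417/(9*((-15*(8 - 5)))) = 16417/(9*((-15*3))) = 16417/(9*((-3*15))) = (16417/9)/(-45) = (16417/9)*(-1/45) = -16417/405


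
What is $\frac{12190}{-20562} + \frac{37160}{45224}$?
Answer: $\frac{578270}{2526891} \approx 0.22885$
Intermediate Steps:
$\frac{12190}{-20562} + \frac{37160}{45224} = 12190 \left(- \frac{1}{20562}\right) + 37160 \cdot \frac{1}{45224} = - \frac{265}{447} + \frac{4645}{5653} = \frac{578270}{2526891}$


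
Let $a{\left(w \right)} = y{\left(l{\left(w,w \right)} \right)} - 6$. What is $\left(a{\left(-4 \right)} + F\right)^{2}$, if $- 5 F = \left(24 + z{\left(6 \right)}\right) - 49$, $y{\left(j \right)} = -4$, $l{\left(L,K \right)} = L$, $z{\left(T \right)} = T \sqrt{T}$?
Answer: $\frac{841}{25} + 12 \sqrt{6} \approx 63.034$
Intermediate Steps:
$z{\left(T \right)} = T^{\frac{3}{2}}$
$a{\left(w \right)} = -10$ ($a{\left(w \right)} = -4 - 6 = -10$)
$F = 5 - \frac{6 \sqrt{6}}{5}$ ($F = - \frac{\left(24 + 6^{\frac{3}{2}}\right) - 49}{5} = - \frac{\left(24 + 6 \sqrt{6}\right) - 49}{5} = - \frac{-25 + 6 \sqrt{6}}{5} = 5 - \frac{6 \sqrt{6}}{5} \approx 2.0606$)
$\left(a{\left(-4 \right)} + F\right)^{2} = \left(-10 + \left(5 - \frac{6 \sqrt{6}}{5}\right)\right)^{2} = \left(-5 - \frac{6 \sqrt{6}}{5}\right)^{2}$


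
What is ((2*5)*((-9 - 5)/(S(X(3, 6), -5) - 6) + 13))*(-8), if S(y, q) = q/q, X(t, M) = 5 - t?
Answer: -1264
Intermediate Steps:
S(y, q) = 1
((2*5)*((-9 - 5)/(S(X(3, 6), -5) - 6) + 13))*(-8) = ((2*5)*((-9 - 5)/(1 - 6) + 13))*(-8) = (10*(-14/(-5) + 13))*(-8) = (10*(-14*(-⅕) + 13))*(-8) = (10*(14/5 + 13))*(-8) = (10*(79/5))*(-8) = 158*(-8) = -1264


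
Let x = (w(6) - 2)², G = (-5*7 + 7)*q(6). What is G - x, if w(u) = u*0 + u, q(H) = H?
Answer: -184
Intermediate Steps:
w(u) = u (w(u) = 0 + u = u)
G = -168 (G = (-5*7 + 7)*6 = (-35 + 7)*6 = -28*6 = -168)
x = 16 (x = (6 - 2)² = 4² = 16)
G - x = -168 - 1*16 = -168 - 16 = -184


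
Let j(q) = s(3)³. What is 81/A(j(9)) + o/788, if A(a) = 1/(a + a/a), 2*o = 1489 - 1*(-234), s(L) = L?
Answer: 3576091/1576 ≈ 2269.1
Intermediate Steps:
o = 1723/2 (o = (1489 - 1*(-234))/2 = (1489 + 234)/2 = (½)*1723 = 1723/2 ≈ 861.50)
j(q) = 27 (j(q) = 3³ = 27)
A(a) = 1/(1 + a) (A(a) = 1/(a + 1) = 1/(1 + a))
81/A(j(9)) + o/788 = 81/(1/(1 + 27)) + (1723/2)/788 = 81/(1/28) + (1723/2)*(1/788) = 81/(1/28) + 1723/1576 = 81*28 + 1723/1576 = 2268 + 1723/1576 = 3576091/1576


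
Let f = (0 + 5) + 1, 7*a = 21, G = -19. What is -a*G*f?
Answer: 342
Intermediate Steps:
a = 3 (a = (⅐)*21 = 3)
f = 6 (f = 5 + 1 = 6)
-a*G*f = -3*(-19)*6 = -(-57)*6 = -1*(-342) = 342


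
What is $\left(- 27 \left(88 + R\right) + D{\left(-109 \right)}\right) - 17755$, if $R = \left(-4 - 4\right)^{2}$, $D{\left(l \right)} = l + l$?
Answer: $-22077$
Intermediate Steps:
$D{\left(l \right)} = 2 l$
$R = 64$ ($R = \left(-8\right)^{2} = 64$)
$\left(- 27 \left(88 + R\right) + D{\left(-109 \right)}\right) - 17755 = \left(- 27 \left(88 + 64\right) + 2 \left(-109\right)\right) - 17755 = \left(\left(-27\right) 152 - 218\right) - 17755 = \left(-4104 - 218\right) - 17755 = -4322 - 17755 = -22077$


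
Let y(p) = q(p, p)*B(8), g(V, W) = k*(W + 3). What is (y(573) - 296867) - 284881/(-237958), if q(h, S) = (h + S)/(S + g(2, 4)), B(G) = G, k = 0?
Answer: -70637785377/237958 ≈ -2.9685e+5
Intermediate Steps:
g(V, W) = 0 (g(V, W) = 0*(W + 3) = 0*(3 + W) = 0)
q(h, S) = (S + h)/S (q(h, S) = (h + S)/(S + 0) = (S + h)/S)
y(p) = 16 (y(p) = ((p + p)/p)*8 = ((2*p)/p)*8 = 2*8 = 16)
(y(573) - 296867) - 284881/(-237958) = (16 - 296867) - 284881/(-237958) = -296851 - 284881*(-1/237958) = -296851 + 284881/237958 = -70637785377/237958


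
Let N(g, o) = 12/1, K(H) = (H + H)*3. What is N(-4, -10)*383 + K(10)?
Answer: 4656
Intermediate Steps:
K(H) = 6*H (K(H) = (2*H)*3 = 6*H)
N(g, o) = 12 (N(g, o) = 12*1 = 12)
N(-4, -10)*383 + K(10) = 12*383 + 6*10 = 4596 + 60 = 4656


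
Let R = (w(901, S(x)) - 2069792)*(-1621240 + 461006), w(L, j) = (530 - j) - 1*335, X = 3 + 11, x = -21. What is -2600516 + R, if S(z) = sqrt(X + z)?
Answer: 2401214205182 + 1160234*I*sqrt(7) ≈ 2.4012e+12 + 3.0697e+6*I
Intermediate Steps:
X = 14
S(z) = sqrt(14 + z)
w(L, j) = 195 - j (w(L, j) = (530 - j) - 335 = 195 - j)
R = 2401216805698 + 1160234*I*sqrt(7) (R = ((195 - sqrt(14 - 21)) - 2069792)*(-1621240 + 461006) = ((195 - sqrt(-7)) - 2069792)*(-1160234) = ((195 - I*sqrt(7)) - 2069792)*(-1160234) = (-2069597 - I*sqrt(7))*(-1160234) = 2401216805698 + 1160234*I*sqrt(7) ≈ 2.4012e+12 + 3.0697e+6*I)
-2600516 + R = -2600516 + (2401216805698 + 1160234*I*sqrt(7)) = 2401214205182 + 1160234*I*sqrt(7)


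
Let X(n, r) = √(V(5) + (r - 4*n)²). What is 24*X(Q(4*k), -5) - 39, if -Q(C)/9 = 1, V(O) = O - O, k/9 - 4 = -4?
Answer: 705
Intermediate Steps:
k = 0 (k = 36 + 9*(-4) = 36 - 36 = 0)
V(O) = 0
Q(C) = -9 (Q(C) = -9*1 = -9)
X(n, r) = √((r - 4*n)²) (X(n, r) = √(0 + (r - 4*n)²) = √((r - 4*n)²))
24*X(Q(4*k), -5) - 39 = 24*√((-1*(-5) + 4*(-9))²) - 39 = 24*√((5 - 36)²) - 39 = 24*√((-31)²) - 39 = 24*√961 - 39 = 24*31 - 39 = 744 - 39 = 705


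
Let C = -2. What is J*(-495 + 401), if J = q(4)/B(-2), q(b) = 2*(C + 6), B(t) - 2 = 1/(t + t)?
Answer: -3008/7 ≈ -429.71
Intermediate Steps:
B(t) = 2 + 1/(2*t) (B(t) = 2 + 1/(t + t) = 2 + 1/(2*t))
q(b) = 8 (q(b) = 2*(-2 + 6) = 2*4 = 8)
J = 32/7 (J = 8/(2 + (½)/(-2)) = 8/(2 + (½)*(-½)) = 8/(2 - ¼) = 8/(7/4) = 8*(4/7) = 32/7 ≈ 4.5714)
J*(-495 + 401) = 32*(-495 + 401)/7 = (32/7)*(-94) = -3008/7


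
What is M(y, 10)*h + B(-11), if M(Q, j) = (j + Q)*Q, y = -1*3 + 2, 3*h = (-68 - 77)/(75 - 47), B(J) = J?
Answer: 127/28 ≈ 4.5357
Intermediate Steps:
h = -145/84 (h = ((-68 - 77)/(75 - 47))/3 = (-145/28)/3 = (-145*1/28)/3 = (⅓)*(-145/28) = -145/84 ≈ -1.7262)
y = -1 (y = -3 + 2 = -1)
M(Q, j) = Q*(Q + j) (M(Q, j) = (Q + j)*Q = Q*(Q + j))
M(y, 10)*h + B(-11) = -(-1 + 10)*(-145/84) - 11 = -1*9*(-145/84) - 11 = -9*(-145/84) - 11 = 435/28 - 11 = 127/28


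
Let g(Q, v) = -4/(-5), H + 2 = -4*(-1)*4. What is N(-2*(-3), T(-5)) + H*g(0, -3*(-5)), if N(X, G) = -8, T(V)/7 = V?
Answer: 16/5 ≈ 3.2000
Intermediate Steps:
T(V) = 7*V
H = 14 (H = -2 - 4*(-1)*4 = -2 + 4*4 = -2 + 16 = 14)
g(Q, v) = 4/5 (g(Q, v) = -4*(-1/5) = 4/5)
N(-2*(-3), T(-5)) + H*g(0, -3*(-5)) = -8 + 14*(4/5) = -8 + 56/5 = 16/5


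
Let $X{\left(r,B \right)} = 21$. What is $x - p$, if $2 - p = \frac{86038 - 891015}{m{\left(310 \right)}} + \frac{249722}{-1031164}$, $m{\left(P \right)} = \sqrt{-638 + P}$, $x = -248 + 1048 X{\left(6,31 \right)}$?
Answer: $\frac{11217908295}{515582} + \frac{804977 i \sqrt{82}}{164} \approx 21758.0 + 44447.0 i$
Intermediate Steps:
$x = 21760$ ($x = -248 + 1048 \cdot 21 = -248 + 22008 = 21760$)
$p = \frac{1156025}{515582} - \frac{804977 i \sqrt{82}}{164}$ ($p = 2 - \left(\frac{86038 - 891015}{\sqrt{-638 + 310}} + \frac{249722}{-1031164}\right) = 2 - \left(- \frac{804977}{\sqrt{-328}} + 249722 \left(- \frac{1}{1031164}\right)\right) = 2 - \left(- \frac{804977}{2 i \sqrt{82}} - \frac{124861}{515582}\right) = 2 - \left(- 804977 \left(- \frac{i \sqrt{82}}{164}\right) - \frac{124861}{515582}\right) = 2 - \left(\frac{804977 i \sqrt{82}}{164} - \frac{124861}{515582}\right) = 2 - \left(- \frac{124861}{515582} + \frac{804977 i \sqrt{82}}{164}\right) = 2 + \left(\frac{124861}{515582} - \frac{804977 i \sqrt{82}}{164}\right) = \frac{1156025}{515582} - \frac{804977 i \sqrt{82}}{164} \approx 2.2422 - 44447.0 i$)
$x - p = 21760 - \left(\frac{1156025}{515582} - \frac{804977 i \sqrt{82}}{164}\right) = \frac{11217908295}{515582} + \frac{804977 i \sqrt{82}}{164}$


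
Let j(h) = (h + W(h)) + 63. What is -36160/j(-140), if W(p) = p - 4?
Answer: 36160/221 ≈ 163.62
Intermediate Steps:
W(p) = -4 + p
j(h) = 59 + 2*h (j(h) = (h + (-4 + h)) + 63 = (-4 + 2*h) + 63 = 59 + 2*h)
-36160/j(-140) = -36160/(59 + 2*(-140)) = -36160/(59 - 280) = -36160/(-221) = -36160*(-1/221) = 36160/221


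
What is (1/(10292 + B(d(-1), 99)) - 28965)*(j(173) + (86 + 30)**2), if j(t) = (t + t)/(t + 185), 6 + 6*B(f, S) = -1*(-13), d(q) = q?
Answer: -4308975138026913/11054861 ≈ -3.8978e+8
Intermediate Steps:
B(f, S) = 7/6 (B(f, S) = -1 + (-1*(-13))/6 = -1 + (1/6)*13 = -1 + 13/6 = 7/6)
j(t) = 2*t/(185 + t) (j(t) = (2*t)/(185 + t) = 2*t/(185 + t))
(1/(10292 + B(d(-1), 99)) - 28965)*(j(173) + (86 + 30)**2) = (1/(10292 + 7/6) - 28965)*(2*173/(185 + 173) + (86 + 30)**2) = (1/(61759/6) - 28965)*(2*173/358 + 116**2) = (6/61759 - 28965)*(2*173*(1/358) + 13456) = -1788849429*(173/179 + 13456)/61759 = -1788849429/61759*2408797/179 = -4308975138026913/11054861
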